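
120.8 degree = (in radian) 1 degree = 0.017453293 rad, so 120.8 degree = 120.8 * 0.017453293 = 2.1083577 rad. 2.1083577 rad = 2.1083577 radian ≈ 2.108 radian (4 s.f.). Final answer: 2.108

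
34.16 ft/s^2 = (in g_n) 1 ft/s^2 = 0.3048 m/s^2, so 34.16 ft/s^2 = 34.16 * 0.3048 = 10.411968 m/s^2. 1 g_n = 9.80665 m/s^2, so 10.411968 m/s^2 = 10.411968 / 9.80665 = 1.0617253 g_n ≈ 1.062 g_n (4 s.f.). Final answer: 1.062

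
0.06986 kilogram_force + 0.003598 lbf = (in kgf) 1 kilogram_force = 9.80665 N, so 0.06986 kilogram_force = 0.06986 * 9.80665 = 0.68509257 N. 1 lbf = 4.4482216 N, so 0.003598 lbf = 0.003598 * 4.4482216 = 0.016004701 N. Sum: 0.68509257 + 0.016004701 = 0.70109727 N. 1 kgf = 9.80665 N, so 0.70109727 N = 0.70109727 / 9.80665 = 0.071492025 kgf ≈ 0.07149 kgf (4 s.f.). Final answer: 0.07149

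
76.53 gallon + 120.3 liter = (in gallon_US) 108.3. Check: 1 gallon = 0.0037854118 m^3, so 76.53 gallon = 76.53 * 0.0037854118 = 0.28969756 m^3. 1 liter = 0.001 m^3, so 120.3 liter = 120.3 * 0.001 = 0.1203 m^3. Sum: 0.28969756 + 0.1203 = 0.40999756 m^3. 1 gallon_US = 0.0037854118 m^3, so 0.40999756 m^3 = 0.40999756 / 0.0037854118 = 108.3099 gallon_US ≈ 108.3 gallon_US (4 s.f.).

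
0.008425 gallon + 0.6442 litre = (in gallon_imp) 1 gallon = 0.0037854118 m^3, so 0.008425 gallon = 0.008425 * 0.0037854118 = 3.1892094e-05 m^3. 1 litre = 0.001 m^3, so 0.6442 litre = 0.6442 * 0.001 = 0.0006442 m^3. Sum: 3.1892094e-05 + 0.0006442 = 0.00067609209 m^3. 1 gallon_imp = 0.00454609 m^3, so 0.00067609209 m^3 = 0.00067609209 / 0.00454609 = 0.14871947 gallon_imp ≈ 0.1487 gallon_imp (4 s.f.). Final answer: 0.1487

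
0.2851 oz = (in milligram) 8082. Check: 1 oz = 0.028349523 kg, so 0.2851 oz = 0.2851 * 0.028349523 = 0.008082449 kg. 1 milligram = 1e-06 kg, so 0.008082449 kg = 0.008082449 / 1e-06 = 8082.449 milligram ≈ 8082 milligram (4 s.f.).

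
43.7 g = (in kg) 1 g = 0.001 kg, so 43.7 g = 43.7 * 0.001 = 0.0437 kg. Result: 0.0437 kg. Final answer: 0.0437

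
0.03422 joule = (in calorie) 0.008179. Check: 0.03422 joule = 0.03422 J. 1 calorie = 4.184 J, so 0.03422 J = 0.03422 / 4.184 = 0.0081787763 calorie ≈ 0.008179 calorie (4 s.f.).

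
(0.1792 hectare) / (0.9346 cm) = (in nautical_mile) 1 hectare = 10000 m^2, so 0.1792 hectare = 0.1792 * 10000 = 1792 m^2. 1 cm = 0.01 m, so 0.9346 cm = 0.9346 * 0.01 = 0.009346 m. Combine: 1792 m^2 / 0.009346 m = 191739.78 m. 1 nautical_mile = 1852 m, so 191739.78 m = 191739.78 / 1852 = 103.5312 nautical_mile ≈ 103.5 nautical_mile (4 s.f.). Final answer: 103.5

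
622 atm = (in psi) 9141. Check: 1 atm = 101325 Pa, so 622 atm = 622 * 101325 = 63024150 Pa. 1 psi = 6894.7573 Pa, so 63024150 Pa = 63024150 / 6894.7573 = 9140.8801 psi ≈ 9141 psi (4 s.f.).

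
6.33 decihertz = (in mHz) 633. Check: 1 decihertz = 0.1 Hz, so 6.33 decihertz = 6.33 * 0.1 = 0.633 Hz. 1 mHz = 0.001 Hz, so 0.633 Hz = 0.633 / 0.001 = 633 mHz.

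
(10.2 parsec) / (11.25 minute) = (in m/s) 4.663e+14. Check: 1 parsec = 3.0856776e+16 m, so 10.2 parsec = 10.2 * 3.0856776e+16 = 3.1473911e+17 m. 1 minute = 60 s, so 11.25 minute = 11.25 * 60 = 675 s. Combine: 3.1473911e+17 m / 675 s = 4.6628017e+14 m/s. Result: 4.6628017e+14 m/s ≈ 4.663e+14 m/s (4 s.f.).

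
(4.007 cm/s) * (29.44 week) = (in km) 713.5. Check: 1 cm/s = 0.01 m/s, so 4.007 cm/s = 4.007 * 0.01 = 0.04007 m/s. 1 week = 604800 s, so 29.44 week = 29.44 * 604800 = 17805312 s. Combine: 0.04007 m/s * 17805312 s = 713458.85 m. 1 km = 1000 m, so 713458.85 m = 713458.85 / 1000 = 713.45885 km ≈ 713.5 km (4 s.f.).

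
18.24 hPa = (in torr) 13.68. Check: 1 hPa = 100 Pa, so 18.24 hPa = 18.24 * 100 = 1824 Pa. 1 torr = 133.32237 Pa, so 1824 Pa = 1824 / 133.32237 = 13.681125 torr ≈ 13.68 torr (4 s.f.).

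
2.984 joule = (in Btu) 0.002828. Check: 2.984 joule = 2.984 J. 1 Btu = 1055.0559 J, so 2.984 J = 2.984 / 1055.0559 = 0.0028282863 Btu ≈ 0.002828 Btu (4 s.f.).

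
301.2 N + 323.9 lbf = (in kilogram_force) 177.6. Check: 301.2 N is already in N. 1 lbf = 4.4482216 N, so 323.9 lbf = 323.9 * 4.4482216 = 1440.779 N. Sum: 301.2 + 1440.779 = 1741.979 N. 1 kilogram_force = 9.80665 N, so 1741.979 N = 1741.979 / 9.80665 = 177.63242 kilogram_force ≈ 177.6 kilogram_force (4 s.f.).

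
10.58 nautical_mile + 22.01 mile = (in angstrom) 5.502e+14. Check: 1 nautical_mile = 1852 m, so 10.58 nautical_mile = 10.58 * 1852 = 19594.16 m. 1 mile = 1609.344 m, so 22.01 mile = 22.01 * 1609.344 = 35421.661 m. Sum: 19594.16 + 35421.661 = 55015.821 m. 1 angstrom = 1e-10 m, so 55015.821 m = 55015.821 / 1e-10 = 5.5015821e+14 angstrom ≈ 5.502e+14 angstrom (4 s.f.).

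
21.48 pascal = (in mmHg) 0.1611. Check: 21.48 pascal = 21.48 Pa. 1 mmHg = 133.32237 Pa, so 21.48 Pa = 21.48 / 133.32237 = 0.16111325 mmHg ≈ 0.1611 mmHg (4 s.f.).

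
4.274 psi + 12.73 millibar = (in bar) 1 psi = 6894.7573 Pa, so 4.274 psi = 4.274 * 6894.7573 = 29468.193 Pa. 1 millibar = 100 Pa, so 12.73 millibar = 12.73 * 100 = 1273 Pa. Sum: 29468.193 + 1273 = 30741.193 Pa. 1 bar = 100000 Pa, so 30741.193 Pa = 30741.193 / 100000 = 0.30741193 bar ≈ 0.3074 bar (4 s.f.). Final answer: 0.3074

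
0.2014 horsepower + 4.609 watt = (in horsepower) 0.2076. Check: 1 horsepower = 745.69987 W, so 0.2014 horsepower = 0.2014 * 745.69987 = 150.18395 W. 4.609 watt = 4.609 W. Sum: 150.18395 + 4.609 = 154.79295 W. 1 horsepower = 745.69987 W, so 154.79295 W = 154.79295 / 745.69987 = 0.20758077 horsepower ≈ 0.2076 horsepower (4 s.f.).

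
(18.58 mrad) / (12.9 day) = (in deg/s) 9.551e-07. Check: 1 mrad = 0.001 rad, so 18.58 mrad = 18.58 * 0.001 = 0.01858 rad. 1 day = 86400 s, so 12.9 day = 12.9 * 86400 = 1114560 s. Combine: 0.01858 rad / 1114560 s = 1.6670256e-08 rad/s. 1 deg/s = 0.017453293 rad/s, so 1.6670256e-08 rad/s = 1.6670256e-08 / 0.017453293 = 9.5513529e-07 deg/s ≈ 9.551e-07 deg/s (4 s.f.).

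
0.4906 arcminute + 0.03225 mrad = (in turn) 2.785e-05. Check: 1 arcminute = 0.00029088821 rad, so 0.4906 arcminute = 0.4906 * 0.00029088821 = 0.00014270976 rad. 1 mrad = 0.001 rad, so 0.03225 mrad = 0.03225 * 0.001 = 3.225e-05 rad. Sum: 0.00014270976 + 3.225e-05 = 0.00017495976 rad. 1 turn = 6.2831853 rad, so 0.00017495976 rad = 0.00017495976 / 6.2831853 = 2.784571e-05 turn ≈ 2.785e-05 turn (4 s.f.).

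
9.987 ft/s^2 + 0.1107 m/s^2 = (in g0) 0.3217. Check: 1 ft/s^2 = 0.3048 m/s^2, so 9.987 ft/s^2 = 9.987 * 0.3048 = 3.0440376 m/s^2. 0.1107 m/s^2 is already in m/s^2. Sum: 3.0440376 + 0.1107 = 3.1547376 m/s^2. 1 g0 = 9.80665 m/s^2, so 3.1547376 m/s^2 = 3.1547376 / 9.80665 = 0.32169371 g0 ≈ 0.3217 g0 (4 s.f.).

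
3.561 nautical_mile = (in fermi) 1 nautical_mile = 1852 m, so 3.561 nautical_mile = 3.561 * 1852 = 6594.972 m. 1 fermi = 1e-15 m, so 6594.972 m = 6594.972 / 1e-15 = 6.594972e+18 fermi ≈ 6.595e+18 fermi (4 s.f.). Final answer: 6.595e+18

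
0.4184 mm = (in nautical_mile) 1 mm = 0.001 m, so 0.4184 mm = 0.4184 * 0.001 = 0.0004184 m. 1 nautical_mile = 1852 m, so 0.0004184 m = 0.0004184 / 1852 = 2.2591793e-07 nautical_mile ≈ 2.259e-07 nautical_mile (4 s.f.). Final answer: 2.259e-07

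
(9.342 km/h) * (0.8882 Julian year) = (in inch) 2.864e+09. Check: 1 km/h = 0.27777778 m/s, so 9.342 km/h = 9.342 * 0.27777778 = 2.595 m/s. 1 Julian year = 31557600 s, so 0.8882 Julian year = 0.8882 * 31557600 = 28029460 s. Combine: 2.595 m/s * 28029460 s = 72736450 m. 1 inch = 0.0254 m, so 72736450 m = 72736450 / 0.0254 = 2.8636397e+09 inch ≈ 2.864e+09 inch (4 s.f.).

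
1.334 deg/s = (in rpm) 1 deg/s = 0.017453293 rad/s, so 1.334 deg/s = 1.334 * 0.017453293 = 0.023282692 rad/s. 1 rpm = 0.10471976 rad/s, so 0.023282692 rad/s = 0.023282692 / 0.10471976 = 0.22233333 rpm ≈ 0.2223 rpm (4 s.f.). Final answer: 0.2223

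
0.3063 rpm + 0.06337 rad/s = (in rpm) 1 rpm = 0.10471976 rad/s, so 0.3063 rpm = 0.3063 * 0.10471976 = 0.032075661 rad/s. 0.06337 rad/s is already in rad/s. Sum: 0.032075661 + 0.06337 = 0.095445661 rad/s. 1 rpm = 0.10471976 rad/s, so 0.095445661 rad/s = 0.095445661 / 0.10471976 = 0.91143892 rpm ≈ 0.9114 rpm (4 s.f.). Final answer: 0.9114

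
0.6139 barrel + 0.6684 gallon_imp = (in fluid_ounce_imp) 3542. Check: 1 barrel = 0.15898729 m^3, so 0.6139 barrel = 0.6139 * 0.15898729 = 0.0976023 m^3. 1 gallon_imp = 0.00454609 m^3, so 0.6684 gallon_imp = 0.6684 * 0.00454609 = 0.0030386066 m^3. Sum: 0.0976023 + 0.0030386066 = 0.10064091 m^3. 1 fluid_ounce_imp = 2.8413063e-05 m^3, so 0.10064091 m^3 = 0.10064091 / 2.8413063e-05 = 3542.0647 fluid_ounce_imp ≈ 3542 fluid_ounce_imp (4 s.f.).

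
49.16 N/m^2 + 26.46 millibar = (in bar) 0.02695. Check: 49.16 N/m^2 = 49.16 Pa. 1 millibar = 100 Pa, so 26.46 millibar = 26.46 * 100 = 2646 Pa. Sum: 49.16 + 2646 = 2695.16 Pa. 1 bar = 100000 Pa, so 2695.16 Pa = 2695.16 / 100000 = 0.0269516 bar ≈ 0.02695 bar (4 s.f.).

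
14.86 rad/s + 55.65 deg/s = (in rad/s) 15.83. Check: 14.86 rad/s is already in rad/s. 1 deg/s = 0.017453293 rad/s, so 55.65 deg/s = 55.65 * 0.017453293 = 0.97127573 rad/s. Sum: 14.86 + 0.97127573 = 15.831276 rad/s. Result: 15.831276 rad/s ≈ 15.83 rad/s (4 s.f.).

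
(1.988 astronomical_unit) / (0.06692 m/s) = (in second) 4.444e+12. Check: 1 astronomical_unit = 1.4959787e+11 m, so 1.988 astronomical_unit = 1.988 * 1.4959787e+11 = 2.9740057e+11 m. 0.06692 m/s is already in m/s. Combine: 2.9740057e+11 m / 0.06692 m/s = 4.4441208e+12 s. 4.4441208e+12 s = 4.4441208e+12 second ≈ 4.444e+12 second (4 s.f.).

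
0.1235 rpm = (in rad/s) 1 rpm = 0.10471976 rad/s, so 0.1235 rpm = 0.1235 * 0.10471976 = 0.01293289 rad/s. Result: 0.01293289 rad/s ≈ 0.01293 rad/s (4 s.f.). Final answer: 0.01293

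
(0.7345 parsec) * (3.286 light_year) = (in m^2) 7.046e+32. Check: 1 parsec = 3.0856776e+16 m, so 0.7345 parsec = 0.7345 * 3.0856776e+16 = 2.2664302e+16 m. 1 light_year = 9.4607305e+15 m, so 3.286 light_year = 3.286 * 9.4607305e+15 = 3.108796e+16 m. Combine: 2.2664302e+16 m * 3.108796e+16 m = 7.0458692e+32 m^2. Result: 7.0458692e+32 m^2 ≈ 7.046e+32 m^2 (4 s.f.).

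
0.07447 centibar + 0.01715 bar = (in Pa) 1789. Check: 1 centibar = 1000 Pa, so 0.07447 centibar = 0.07447 * 1000 = 74.47 Pa. 1 bar = 100000 Pa, so 0.01715 bar = 0.01715 * 100000 = 1715 Pa. Sum: 74.47 + 1715 = 1789.47 Pa. Result: 1789.47 Pa ≈ 1789 Pa (4 s.f.).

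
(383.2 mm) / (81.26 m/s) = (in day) 1 mm = 0.001 m, so 383.2 mm = 383.2 * 0.001 = 0.3832 m. 81.26 m/s is already in m/s. Combine: 0.3832 m / 81.26 m/s = 0.0047157273 s. 1 day = 86400 s, so 0.0047157273 s = 0.0047157273 / 86400 = 5.4580177e-08 day ≈ 5.458e-08 day (4 s.f.). Final answer: 5.458e-08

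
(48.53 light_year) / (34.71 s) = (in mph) 1 light_year = 9.4607305e+15 m, so 48.53 light_year = 48.53 * 9.4607305e+15 = 4.5912925e+17 m. 34.71 s is already in s. Combine: 4.5912925e+17 m / 34.71 s = 1.3227579e+16 m/s. 1 mph = 0.44704 m/s, so 1.3227579e+16 m/s = 1.3227579e+16 / 0.44704 = 2.958925e+16 mph ≈ 2.959e+16 mph (4 s.f.). Final answer: 2.959e+16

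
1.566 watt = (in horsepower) 1.566 watt = 1.566 W. 1 horsepower = 745.69987 W, so 1.566 W = 1.566 / 745.69987 = 0.0021000406 horsepower ≈ 0.0021 horsepower (4 s.f.). Final answer: 0.0021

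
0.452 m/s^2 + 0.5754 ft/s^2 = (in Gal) 62.74. Check: 0.452 m/s^2 is already in m/s^2. 1 ft/s^2 = 0.3048 m/s^2, so 0.5754 ft/s^2 = 0.5754 * 0.3048 = 0.17538192 m/s^2. Sum: 0.452 + 0.17538192 = 0.62738192 m/s^2. 1 Gal = 0.01 m/s^2, so 0.62738192 m/s^2 = 0.62738192 / 0.01 = 62.738192 Gal ≈ 62.74 Gal (4 s.f.).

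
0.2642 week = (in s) 1 week = 604800 s, so 0.2642 week = 0.2642 * 604800 = 159788.16 s. Result: 159788.16 s ≈ 1.598e+05 s (4 s.f.). Final answer: 1.598e+05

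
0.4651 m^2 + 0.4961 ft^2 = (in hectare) 5.112e-05. Check: 0.4651 m^2 is already in m^2. 1 ft^2 = 0.09290304 m^2, so 0.4961 ft^2 = 0.4961 * 0.09290304 = 0.046089198 m^2. Sum: 0.4651 + 0.046089198 = 0.5111892 m^2. 1 hectare = 10000 m^2, so 0.5111892 m^2 = 0.5111892 / 10000 = 5.111892e-05 hectare ≈ 5.112e-05 hectare (4 s.f.).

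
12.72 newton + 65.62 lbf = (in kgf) 31.06. Check: 12.72 newton = 12.72 N. 1 lbf = 4.4482216 N, so 65.62 lbf = 65.62 * 4.4482216 = 291.8923 N. Sum: 12.72 + 291.8923 = 304.6123 N. 1 kgf = 9.80665 N, so 304.6123 N = 304.6123 / 9.80665 = 31.06181 kgf ≈ 31.06 kgf (4 s.f.).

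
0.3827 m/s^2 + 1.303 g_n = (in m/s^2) 13.16. Check: 0.3827 m/s^2 is already in m/s^2. 1 g_n = 9.80665 m/s^2, so 1.303 g_n = 1.303 * 9.80665 = 12.778065 m/s^2. Sum: 0.3827 + 12.778065 = 13.160765 m/s^2. Result: 13.160765 m/s^2 ≈ 13.16 m/s^2 (4 s.f.).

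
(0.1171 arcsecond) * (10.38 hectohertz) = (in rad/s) 0.0005893. Check: 1 arcsecond = 4.8481368e-06 rad, so 0.1171 arcsecond = 0.1171 * 4.8481368e-06 = 5.6771682e-07 rad. 1 hectohertz = 100 Hz, so 10.38 hectohertz = 10.38 * 100 = 1038 Hz. Combine: 5.6771682e-07 rad * 1038 Hz = 0.00058929006 rad/s. Result: 0.00058929006 rad/s ≈ 0.0005893 rad/s (4 s.f.).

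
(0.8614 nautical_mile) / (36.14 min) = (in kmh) 1 nautical_mile = 1852 m, so 0.8614 nautical_mile = 0.8614 * 1852 = 1595.3128 m. 1 min = 60 s, so 36.14 min = 36.14 * 60 = 2168.4 s. Combine: 1595.3128 m / 2168.4 s = 0.73570965 m/s. 1 kmh = 0.27777778 m/s, so 0.73570965 m/s = 0.73570965 / 0.27777778 = 2.6485547 kmh ≈ 2.649 kmh (4 s.f.). Final answer: 2.649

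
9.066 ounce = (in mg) 1 ounce = 0.028349523 kg, so 9.066 ounce = 9.066 * 0.028349523 = 0.25701678 kg. 1 mg = 1e-06 kg, so 0.25701678 kg = 0.25701678 / 1e-06 = 257016.78 mg ≈ 2.57e+05 mg (4 s.f.). Final answer: 2.57e+05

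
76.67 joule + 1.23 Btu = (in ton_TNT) 3.285e-07. Check: 76.67 joule = 76.67 J. 1 Btu = 1055.0559 J, so 1.23 Btu = 1.23 * 1055.0559 = 1297.7187 J. Sum: 76.67 + 1297.7187 = 1374.3887 J. 1 ton_TNT = 4.184e+09 J, so 1374.3887 J = 1374.3887 / 4.184e+09 = 3.2848678e-07 ton_TNT ≈ 3.285e-07 ton_TNT (4 s.f.).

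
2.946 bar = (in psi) 1 bar = 100000 Pa, so 2.946 bar = 2.946 * 100000 = 294600 Pa. 1 psi = 6894.7573 Pa, so 294600 Pa = 294600 / 6894.7573 = 42.728118 psi ≈ 42.73 psi (4 s.f.). Final answer: 42.73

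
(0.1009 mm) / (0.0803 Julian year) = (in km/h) 1 mm = 0.001 m, so 0.1009 mm = 0.1009 * 0.001 = 0.0001009 m. 1 Julian year = 31557600 s, so 0.0803 Julian year = 0.0803 * 31557600 = 2534075.3 s. Combine: 0.0001009 m / 2534075.3 s = 3.9817286e-11 m/s. 1 km/h = 0.27777778 m/s, so 3.9817286e-11 m/s = 3.9817286e-11 / 0.27777778 = 1.4334223e-10 km/h ≈ 1.433e-10 km/h (4 s.f.). Final answer: 1.433e-10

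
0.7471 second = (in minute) 0.01245. Check: 0.7471 second = 0.7471 s. 1 minute = 60 s, so 0.7471 s = 0.7471 / 60 = 0.012451667 minute ≈ 0.01245 minute (4 s.f.).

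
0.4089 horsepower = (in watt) 304.9. Check: 1 horsepower = 745.69987 W, so 0.4089 horsepower = 0.4089 * 745.69987 = 304.91668 W. 304.91668 W = 304.91668 watt ≈ 304.9 watt (4 s.f.).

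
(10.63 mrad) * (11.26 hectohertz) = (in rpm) 114.3. Check: 1 mrad = 0.001 rad, so 10.63 mrad = 10.63 * 0.001 = 0.01063 rad. 1 hectohertz = 100 Hz, so 11.26 hectohertz = 11.26 * 100 = 1126 Hz. Combine: 0.01063 rad * 1126 Hz = 11.96938 rad/s. 1 rpm = 0.10471976 rad/s, so 11.96938 rad/s = 11.96938 / 0.10471976 = 114.29916 rpm ≈ 114.3 rpm (4 s.f.).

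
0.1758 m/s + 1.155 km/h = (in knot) 0.9654. Check: 0.1758 m/s is already in m/s. 1 km/h = 0.27777778 m/s, so 1.155 km/h = 1.155 * 0.27777778 = 0.32083333 m/s. Sum: 0.1758 + 0.32083333 = 0.49663333 m/s. 1 knot = 0.51444444 m/s, so 0.49663333 m/s = 0.49663333 / 0.51444444 = 0.96537797 knot ≈ 0.9654 knot (4 s.f.).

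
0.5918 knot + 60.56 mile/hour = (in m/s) 1 knot = 0.51444444 m/s, so 0.5918 knot = 0.5918 * 0.51444444 = 0.30444822 m/s. 1 mile/hour = 0.44704 m/s, so 60.56 mile/hour = 60.56 * 0.44704 = 27.072742 m/s. Sum: 0.30444822 + 27.072742 = 27.377191 m/s. Result: 27.377191 m/s ≈ 27.38 m/s (4 s.f.). Final answer: 27.38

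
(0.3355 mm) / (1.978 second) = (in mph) 0.0003794. Check: 1 mm = 0.001 m, so 0.3355 mm = 0.3355 * 0.001 = 0.0003355 m. 1.978 second = 1.978 s. Combine: 0.0003355 m / 1.978 s = 0.00016961577 m/s. 1 mph = 0.44704 m/s, so 0.00016961577 m/s = 0.00016961577 / 0.44704 = 0.00037941968 mph ≈ 0.0003794 mph (4 s.f.).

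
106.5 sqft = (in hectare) 1 sqft = 0.09290304 m^2, so 106.5 sqft = 106.5 * 0.09290304 = 9.8941738 m^2. 1 hectare = 10000 m^2, so 9.8941738 m^2 = 9.8941738 / 10000 = 0.00098941738 hectare ≈ 0.0009894 hectare (4 s.f.). Final answer: 0.0009894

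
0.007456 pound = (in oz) 1 pound = 0.45359237 kg, so 0.007456 pound = 0.007456 * 0.45359237 = 0.0033819847 kg. 1 oz = 0.028349523 kg, so 0.0033819847 kg = 0.0033819847 / 0.028349523 = 0.119296 oz ≈ 0.1193 oz (4 s.f.). Final answer: 0.1193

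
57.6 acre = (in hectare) 1 acre = 4046.8564 m^2, so 57.6 acre = 57.6 * 4046.8564 = 233098.93 m^2. 1 hectare = 10000 m^2, so 233098.93 m^2 = 233098.93 / 10000 = 23.309893 hectare ≈ 23.31 hectare (4 s.f.). Final answer: 23.31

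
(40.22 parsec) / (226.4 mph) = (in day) 1.419e+11. Check: 1 parsec = 3.0856776e+16 m, so 40.22 parsec = 40.22 * 3.0856776e+16 = 1.2410595e+18 m. 1 mph = 0.44704 m/s, so 226.4 mph = 226.4 * 0.44704 = 101.20986 m/s. Combine: 1.2410595e+18 m / 101.20986 m/s = 1.226224e+16 s. 1 day = 86400 s, so 1.226224e+16 s = 1.226224e+16 / 86400 = 1.4192407e+11 day ≈ 1.419e+11 day (4 s.f.).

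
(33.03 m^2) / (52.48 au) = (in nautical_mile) 2.272e-15. Check: 33.03 m^2 is already in m^2. 1 au = 1.4959787e+11 m, so 52.48 au = 52.48 * 1.4959787e+11 = 7.8508963e+12 m. Combine: 33.03 m^2 / 7.8508963e+12 m = 4.207163e-12 m. 1 nautical_mile = 1852 m, so 4.207163e-12 m = 4.207163e-12 / 1852 = 2.2716863e-15 nautical_mile ≈ 2.272e-15 nautical_mile (4 s.f.).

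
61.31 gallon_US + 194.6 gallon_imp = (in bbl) 7.024. Check: 1 gallon_US = 0.0037854118 m^3, so 61.31 gallon_US = 61.31 * 0.0037854118 = 0.2320836 m^3. 1 gallon_imp = 0.00454609 m^3, so 194.6 gallon_imp = 194.6 * 0.00454609 = 0.88466911 m^3. Sum: 0.2320836 + 0.88466911 = 1.1167527 m^3. 1 bbl = 0.15898729 m^3, so 1.1167527 m^3 = 1.1167527 / 0.15898729 = 7.0241632 bbl ≈ 7.024 bbl (4 s.f.).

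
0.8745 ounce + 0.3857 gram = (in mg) 1 ounce = 0.028349523 kg, so 0.8745 ounce = 0.8745 * 0.028349523 = 0.024791658 kg. 1 gram = 0.001 kg, so 0.3857 gram = 0.3857 * 0.001 = 0.0003857 kg. Sum: 0.024791658 + 0.0003857 = 0.025177358 kg. 1 mg = 1e-06 kg, so 0.025177358 kg = 0.025177358 / 1e-06 = 25177.358 mg ≈ 2.518e+04 mg (4 s.f.). Final answer: 2.518e+04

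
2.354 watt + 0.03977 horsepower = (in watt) 2.354 watt = 2.354 W. 1 horsepower = 745.69987 W, so 0.03977 horsepower = 0.03977 * 745.69987 = 29.656484 W. Sum: 2.354 + 29.656484 = 32.010484 W. 32.010484 W = 32.010484 watt ≈ 32.01 watt (4 s.f.). Final answer: 32.01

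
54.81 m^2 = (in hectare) 0.005481. Check: 1 hectare = 10000 m^2, so 54.81 m^2 = 54.81 / 10000 = 0.005481 hectare.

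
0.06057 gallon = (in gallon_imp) 0.05044. Check: 1 gallon = 0.0037854118 m^3, so 0.06057 gallon = 0.06057 * 0.0037854118 = 0.00022928239 m^3. 1 gallon_imp = 0.00454609 m^3, so 0.00022928239 m^3 = 0.00022928239 / 0.00454609 = 0.050435075 gallon_imp ≈ 0.05044 gallon_imp (4 s.f.).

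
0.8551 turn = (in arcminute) 1.847e+04. Check: 1 turn = 6.2831853 rad, so 0.8551 turn = 0.8551 * 6.2831853 = 5.3727518 rad. 1 arcminute = 0.00029088821 rad, so 5.3727518 rad = 5.3727518 / 0.00029088821 = 18470.16 arcminute ≈ 1.847e+04 arcminute (4 s.f.).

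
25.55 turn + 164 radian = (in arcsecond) 6.694e+07. Check: 1 turn = 6.2831853 rad, so 25.55 turn = 25.55 * 6.2831853 = 160.53538 rad. 164 radian = 164 rad. Sum: 160.53538 + 164 = 324.53538 rad. 1 arcsecond = 4.8481368e-06 rad, so 324.53538 rad = 324.53538 / 4.8481368e-06 = 66940228 arcsecond ≈ 6.694e+07 arcsecond (4 s.f.).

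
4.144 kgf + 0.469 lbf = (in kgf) 1 kgf = 9.80665 N, so 4.144 kgf = 4.144 * 9.80665 = 40.638758 N. 1 lbf = 4.4482216 N, so 0.469 lbf = 0.469 * 4.4482216 = 2.0862159 N. Sum: 40.638758 + 2.0862159 = 42.724974 N. 1 kgf = 9.80665 N, so 42.724974 N = 42.724974 / 9.80665 = 4.3567348 kgf ≈ 4.357 kgf (4 s.f.). Final answer: 4.357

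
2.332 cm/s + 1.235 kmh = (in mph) 0.8196. Check: 1 cm/s = 0.01 m/s, so 2.332 cm/s = 2.332 * 0.01 = 0.02332 m/s. 1 kmh = 0.27777778 m/s, so 1.235 kmh = 1.235 * 0.27777778 = 0.34305556 m/s. Sum: 0.02332 + 0.34305556 = 0.36637556 m/s. 1 mph = 0.44704 m/s, so 0.36637556 m/s = 0.36637556 / 0.44704 = 0.81955878 mph ≈ 0.8196 mph (4 s.f.).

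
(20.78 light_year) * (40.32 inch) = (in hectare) 1 light_year = 9.4607305e+15 m, so 20.78 light_year = 20.78 * 9.4607305e+15 = 1.9659398e+17 m. 1 inch = 0.0254 m, so 40.32 inch = 40.32 * 0.0254 = 1.024128 m. Combine: 1.9659398e+17 m * 1.024128 m = 2.013374e+17 m^2. 1 hectare = 10000 m^2, so 2.013374e+17 m^2 = 2.013374e+17 / 10000 = 2.013374e+13 hectare ≈ 2.013e+13 hectare (4 s.f.). Final answer: 2.013e+13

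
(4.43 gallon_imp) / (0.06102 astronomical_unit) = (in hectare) 2.206e-16. Check: 1 gallon_imp = 0.00454609 m^3, so 4.43 gallon_imp = 4.43 * 0.00454609 = 0.020139179 m^3. 1 astronomical_unit = 1.4959787e+11 m, so 0.06102 astronomical_unit = 0.06102 * 1.4959787e+11 = 9.1284621e+09 m. Combine: 0.020139179 m^3 / 9.1284621e+09 m = 2.2061962e-12 m^2. 1 hectare = 10000 m^2, so 2.2061962e-12 m^2 = 2.2061962e-12 / 10000 = 2.2061962e-16 hectare ≈ 2.206e-16 hectare (4 s.f.).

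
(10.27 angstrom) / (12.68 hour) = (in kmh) 1 angstrom = 1e-10 m, so 10.27 angstrom = 10.27 * 1e-10 = 1.027e-09 m. 1 hour = 3600 s, so 12.68 hour = 12.68 * 3600 = 45648 s. Combine: 1.027e-09 m / 45648 s = 2.2498247e-14 m/s. 1 kmh = 0.27777778 m/s, so 2.2498247e-14 m/s = 2.2498247e-14 / 0.27777778 = 8.0993691e-14 kmh ≈ 8.099e-14 kmh (4 s.f.). Final answer: 8.099e-14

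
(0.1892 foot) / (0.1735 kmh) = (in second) 1.197. Check: 1 foot = 0.3048 m, so 0.1892 foot = 0.1892 * 0.3048 = 0.05766816 m. 1 kmh = 0.27777778 m/s, so 0.1735 kmh = 0.1735 * 0.27777778 = 0.048194444 m/s. Combine: 0.05766816 m / 0.048194444 m/s = 1.1965728 s. 1.1965728 s = 1.1965728 second ≈ 1.197 second (4 s.f.).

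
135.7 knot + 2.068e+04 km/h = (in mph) 1.301e+04. Check: 1 knot = 0.51444444 m/s, so 135.7 knot = 135.7 * 0.51444444 = 69.810111 m/s. 1 km/h = 0.27777778 m/s, so 2.068e+04 km/h = 2.068e+04 * 0.27777778 = 5744.4444 m/s. Sum: 69.810111 + 5744.4444 = 5814.2546 m/s. 1 mph = 0.44704 m/s, so 5814.2546 m/s = 5814.2546 / 0.44704 = 13006.117 mph ≈ 1.301e+04 mph (4 s.f.).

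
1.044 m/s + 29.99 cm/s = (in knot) 2.612. Check: 1.044 m/s is already in m/s. 1 cm/s = 0.01 m/s, so 29.99 cm/s = 29.99 * 0.01 = 0.2999 m/s. Sum: 1.044 + 0.2999 = 1.3439 m/s. 1 knot = 0.51444444 m/s, so 1.3439 m/s = 1.3439 / 0.51444444 = 2.6123326 knot ≈ 2.612 knot (4 s.f.).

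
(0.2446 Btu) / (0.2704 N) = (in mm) 9.544e+05. Check: 1 Btu = 1055.0559 J, so 0.2446 Btu = 0.2446 * 1055.0559 = 258.06666 J. 0.2704 N is already in N. Combine: 258.06666 J / 0.2704 N = 954.38854 m. 1 mm = 0.001 m, so 954.38854 m = 954.38854 / 0.001 = 954388.54 mm ≈ 9.544e+05 mm (4 s.f.).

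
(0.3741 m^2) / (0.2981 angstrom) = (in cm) 1.255e+12. Check: 0.3741 m^2 is already in m^2. 1 angstrom = 1e-10 m, so 0.2981 angstrom = 0.2981 * 1e-10 = 2.981e-11 m. Combine: 0.3741 m^2 / 2.981e-11 m = 1.254948e+10 m. 1 cm = 0.01 m, so 1.254948e+10 m = 1.254948e+10 / 0.01 = 1.254948e+12 cm ≈ 1.255e+12 cm (4 s.f.).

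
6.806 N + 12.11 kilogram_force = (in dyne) 6.806 N is already in N. 1 kilogram_force = 9.80665 N, so 12.11 kilogram_force = 12.11 * 9.80665 = 118.75853 N. Sum: 6.806 + 118.75853 = 125.56453 N. 1 dyne = 1e-05 N, so 125.56453 N = 125.56453 / 1e-05 = 12556453 dyne ≈ 1.256e+07 dyne (4 s.f.). Final answer: 1.256e+07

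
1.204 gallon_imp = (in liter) 5.473. Check: 1 gallon_imp = 0.00454609 m^3, so 1.204 gallon_imp = 1.204 * 0.00454609 = 0.0054734924 m^3. 1 liter = 0.001 m^3, so 0.0054734924 m^3 = 0.0054734924 / 0.001 = 5.4734924 liter ≈ 5.473 liter (4 s.f.).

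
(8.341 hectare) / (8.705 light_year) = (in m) 1.013e-12. Check: 1 hectare = 10000 m^2, so 8.341 hectare = 8.341 * 10000 = 83410 m^2. 1 light_year = 9.4607305e+15 m, so 8.705 light_year = 8.705 * 9.4607305e+15 = 8.2355659e+16 m. Combine: 83410 m^2 / 8.2355659e+16 m = 1.0128023e-12 m. Result: 1.0128023e-12 m ≈ 1.013e-12 m (4 s.f.).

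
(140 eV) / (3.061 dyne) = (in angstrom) 0.007328. Check: 1 eV = 1.6021766e-19 J, so 140 eV = 140 * 1.6021766e-19 = 2.2430473e-17 J. 1 dyne = 1e-05 N, so 3.061 dyne = 3.061 * 1e-05 = 3.061e-05 N. Combine: 2.2430473e-17 J / 3.061e-05 N = 7.3278252e-13 m. 1 angstrom = 1e-10 m, so 7.3278252e-13 m = 7.3278252e-13 / 1e-10 = 0.0073278252 angstrom ≈ 0.007328 angstrom (4 s.f.).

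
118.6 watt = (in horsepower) 0.159. Check: 118.6 watt = 118.6 W. 1 horsepower = 745.69987 W, so 118.6 W = 118.6 / 745.69987 = 0.15904522 horsepower ≈ 0.159 horsepower (4 s.f.).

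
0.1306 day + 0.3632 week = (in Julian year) 0.007318. Check: 1 day = 86400 s, so 0.1306 day = 0.1306 * 86400 = 11283.84 s. 1 week = 604800 s, so 0.3632 week = 0.3632 * 604800 = 219663.36 s. Sum: 11283.84 + 219663.36 = 230947.2 s. 1 Julian year = 31557600 s, so 230947.2 s = 230947.2 / 31557600 = 0.0073182752 Julian year ≈ 0.007318 Julian year (4 s.f.).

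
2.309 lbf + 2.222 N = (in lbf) 2.809. Check: 1 lbf = 4.4482216 N, so 2.309 lbf = 2.309 * 4.4482216 = 10.270944 N. 2.222 N is already in N. Sum: 10.270944 + 2.222 = 12.492944 N. 1 lbf = 4.4482216 N, so 12.492944 N = 12.492944 / 4.4482216 = 2.8085255 lbf ≈ 2.809 lbf (4 s.f.).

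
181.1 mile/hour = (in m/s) 80.96. Check: 1 mile/hour = 0.44704 m/s, so 181.1 mile/hour = 181.1 * 0.44704 = 80.958944 m/s. Result: 80.958944 m/s ≈ 80.96 m/s (4 s.f.).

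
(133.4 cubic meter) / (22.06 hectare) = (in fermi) 6.047e+11. Check: 133.4 cubic meter = 133.4 m^3. 1 hectare = 10000 m^2, so 22.06 hectare = 22.06 * 10000 = 220600 m^2. Combine: 133.4 m^3 / 220600 m^2 = 0.00060471442 m. 1 fermi = 1e-15 m, so 0.00060471442 m = 0.00060471442 / 1e-15 = 6.0471442e+11 fermi ≈ 6.047e+11 fermi (4 s.f.).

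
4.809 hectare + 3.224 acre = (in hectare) 6.114. Check: 1 hectare = 10000 m^2, so 4.809 hectare = 4.809 * 10000 = 48090 m^2. 1 acre = 4046.8564 m^2, so 3.224 acre = 3.224 * 4046.8564 = 13047.065 m^2. Sum: 48090 + 13047.065 = 61137.065 m^2. 1 hectare = 10000 m^2, so 61137.065 m^2 = 61137.065 / 10000 = 6.1137065 hectare ≈ 6.114 hectare (4 s.f.).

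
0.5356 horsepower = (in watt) 399.4. Check: 1 horsepower = 745.69987 W, so 0.5356 horsepower = 0.5356 * 745.69987 = 399.39685 W. 399.39685 W = 399.39685 watt ≈ 399.4 watt (4 s.f.).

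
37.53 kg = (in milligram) 1 milligram = 1e-06 kg, so 37.53 kg = 37.53 / 1e-06 = 37530000 milligram ≈ 3.753e+07 milligram (4 s.f.). Final answer: 3.753e+07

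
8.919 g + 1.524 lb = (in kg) 0.7002. Check: 1 g = 0.001 kg, so 8.919 g = 8.919 * 0.001 = 0.008919 kg. 1 lb = 0.45359237 kg, so 1.524 lb = 1.524 * 0.45359237 = 0.69127477 kg. Sum: 0.008919 + 0.69127477 = 0.70019377 kg. Result: 0.70019377 kg ≈ 0.7002 kg (4 s.f.).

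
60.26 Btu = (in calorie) 1 Btu = 1055.0559 J, so 60.26 Btu = 60.26 * 1055.0559 = 63577.666 J. 1 calorie = 4.184 J, so 63577.666 J = 63577.666 / 4.184 = 15195.427 calorie ≈ 1.52e+04 calorie (4 s.f.). Final answer: 1.52e+04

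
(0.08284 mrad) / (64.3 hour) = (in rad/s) 1 mrad = 0.001 rad, so 0.08284 mrad = 0.08284 * 0.001 = 8.284e-05 rad. 1 hour = 3600 s, so 64.3 hour = 64.3 * 3600 = 231480 s. Combine: 8.284e-05 rad / 231480 s = 3.5787109e-10 rad/s. Result: 3.5787109e-10 rad/s ≈ 3.579e-10 rad/s (4 s.f.). Final answer: 3.579e-10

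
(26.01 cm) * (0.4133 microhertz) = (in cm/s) 1.075e-05. Check: 1 cm = 0.01 m, so 26.01 cm = 26.01 * 0.01 = 0.2601 m. 1 microhertz = 1e-06 Hz, so 0.4133 microhertz = 0.4133 * 1e-06 = 4.133e-07 Hz. Combine: 0.2601 m * 4.133e-07 Hz = 1.0749933e-07 m/s. 1 cm/s = 0.01 m/s, so 1.0749933e-07 m/s = 1.0749933e-07 / 0.01 = 1.0749933e-05 cm/s ≈ 1.075e-05 cm/s (4 s.f.).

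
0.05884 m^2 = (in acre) 1 acre = 4046.8564 m^2, so 0.05884 m^2 = 0.05884 / 4046.8564 = 1.4539681e-05 acre ≈ 1.454e-05 acre (4 s.f.). Final answer: 1.454e-05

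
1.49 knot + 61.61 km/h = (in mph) 40. Check: 1 knot = 0.51444444 m/s, so 1.49 knot = 1.49 * 0.51444444 = 0.76652222 m/s. 1 km/h = 0.27777778 m/s, so 61.61 km/h = 61.61 * 0.27777778 = 17.113889 m/s. Sum: 0.76652222 + 17.113889 = 17.880411 m/s. 1 mph = 0.44704 m/s, so 17.880411 m/s = 17.880411 / 0.44704 = 39.997341 mph ≈ 40 mph (4 s.f.).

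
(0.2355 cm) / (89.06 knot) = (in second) 1 cm = 0.01 m, so 0.2355 cm = 0.2355 * 0.01 = 0.002355 m. 1 knot = 0.51444444 m/s, so 89.06 knot = 89.06 * 0.51444444 = 45.816422 m/s. Combine: 0.002355 m / 45.816422 m/s = 5.1400784e-05 s. 5.1400784e-05 s = 5.1400784e-05 second ≈ 5.14e-05 second (4 s.f.). Final answer: 5.14e-05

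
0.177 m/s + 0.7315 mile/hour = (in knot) 0.177 m/s is already in m/s. 1 mile/hour = 0.44704 m/s, so 0.7315 mile/hour = 0.7315 * 0.44704 = 0.32700976 m/s. Sum: 0.177 + 0.32700976 = 0.50400976 m/s. 1 knot = 0.51444444 m/s, so 0.50400976 m/s = 0.50400976 / 0.51444444 = 0.9797166 knot ≈ 0.9797 knot (4 s.f.). Final answer: 0.9797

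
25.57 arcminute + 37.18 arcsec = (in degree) 1 arcminute = 0.00029088821 rad, so 25.57 arcminute = 25.57 * 0.00029088821 = 0.0074380115 rad. 1 arcsec = 4.8481368e-06 rad, so 37.18 arcsec = 37.18 * 4.8481368e-06 = 0.00018025373 rad. Sum: 0.0074380115 + 0.00018025373 = 0.0076182652 rad. 1 degree = 0.017453293 rad, so 0.0076182652 rad = 0.0076182652 / 0.017453293 = 0.43649444 degree ≈ 0.4365 degree (4 s.f.). Final answer: 0.4365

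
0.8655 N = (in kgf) 0.08826. Check: 1 kgf = 9.80665 N, so 0.8655 N = 0.8655 / 9.80665 = 0.088256438 kgf ≈ 0.08826 kgf (4 s.f.).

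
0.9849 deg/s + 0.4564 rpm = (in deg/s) 1 deg/s = 0.017453293 rad/s, so 0.9849 deg/s = 0.9849 * 0.017453293 = 0.017189748 rad/s. 1 rpm = 0.10471976 rad/s, so 0.4564 rpm = 0.4564 * 0.10471976 = 0.047794096 rad/s. Sum: 0.017189748 + 0.047794096 = 0.064983844 rad/s. 1 deg/s = 0.017453293 rad/s, so 0.064983844 rad/s = 0.064983844 / 0.017453293 = 3.7233 deg/s ≈ 3.723 deg/s (4 s.f.). Final answer: 3.723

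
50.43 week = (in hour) 1 week = 604800 s, so 50.43 week = 50.43 * 604800 = 30500064 s. 1 hour = 3600 s, so 30500064 s = 30500064 / 3600 = 8472.24 hour ≈ 8472 hour (4 s.f.). Final answer: 8472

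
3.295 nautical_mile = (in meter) 1 nautical_mile = 1852 m, so 3.295 nautical_mile = 3.295 * 1852 = 6102.34 m. 6102.34 m = 6102.34 meter ≈ 6102 meter (4 s.f.). Final answer: 6102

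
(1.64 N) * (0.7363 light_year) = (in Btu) 1.083e+13. Check: 1.64 N is already in N. 1 light_year = 9.4607305e+15 m, so 0.7363 light_year = 0.7363 * 9.4607305e+15 = 6.9659358e+15 m. Combine: 1.64 N * 6.9659358e+15 m = 1.1424135e+16 J. 1 Btu = 1055.0559 J, so 1.1424135e+16 J = 1.1424135e+16 / 1055.0559 = 1.0827991e+13 Btu ≈ 1.083e+13 Btu (4 s.f.).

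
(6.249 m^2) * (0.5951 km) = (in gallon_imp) 8.18e+05. Check: 6.249 m^2 is already in m^2. 1 km = 1000 m, so 0.5951 km = 0.5951 * 1000 = 595.1 m. Combine: 6.249 m^2 * 595.1 m = 3718.7799 m^3. 1 gallon_imp = 0.00454609 m^3, so 3718.7799 m^3 = 3718.7799 / 0.00454609 = 818017.22 gallon_imp ≈ 8.18e+05 gallon_imp (4 s.f.).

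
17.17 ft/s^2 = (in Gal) 523.3. Check: 1 ft/s^2 = 0.3048 m/s^2, so 17.17 ft/s^2 = 17.17 * 0.3048 = 5.233416 m/s^2. 1 Gal = 0.01 m/s^2, so 5.233416 m/s^2 = 5.233416 / 0.01 = 523.3416 Gal ≈ 523.3 Gal (4 s.f.).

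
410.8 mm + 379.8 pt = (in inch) 21.45. Check: 1 mm = 0.001 m, so 410.8 mm = 410.8 * 0.001 = 0.4108 m. 1 pt = 0.00035277778 m, so 379.8 pt = 379.8 * 0.00035277778 = 0.133985 m. Sum: 0.4108 + 0.133985 = 0.544785 m. 1 inch = 0.0254 m, so 0.544785 m = 0.544785 / 0.0254 = 21.448228 inch ≈ 21.45 inch (4 s.f.).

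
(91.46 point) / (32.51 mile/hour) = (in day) 2.57e-08. Check: 1 point = 0.00035277778 m, so 91.46 point = 91.46 * 0.00035277778 = 0.032265056 m. 1 mile/hour = 0.44704 m/s, so 32.51 mile/hour = 32.51 * 0.44704 = 14.53327 m/s. Combine: 0.032265056 m / 14.53327 m/s = 0.0022200822 s. 1 day = 86400 s, so 0.0022200822 s = 0.0022200822 / 86400 = 2.5695396e-08 day ≈ 2.57e-08 day (4 s.f.).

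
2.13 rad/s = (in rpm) 1 rpm = 0.10471976 rad/s, so 2.13 rad/s = 2.13 / 0.10471976 = 20.340002 rpm ≈ 20.34 rpm (4 s.f.). Final answer: 20.34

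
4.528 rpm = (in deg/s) 27.17. Check: 1 rpm = 0.10471976 rad/s, so 4.528 rpm = 4.528 * 0.10471976 = 0.47417105 rad/s. 1 deg/s = 0.017453293 rad/s, so 0.47417105 rad/s = 0.47417105 / 0.017453293 = 27.168 deg/s ≈ 27.17 deg/s (4 s.f.).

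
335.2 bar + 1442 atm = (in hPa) 1 bar = 100000 Pa, so 335.2 bar = 335.2 * 100000 = 33520000 Pa. 1 atm = 101325 Pa, so 1442 atm = 1442 * 101325 = 1.4611065e+08 Pa. Sum: 33520000 + 1.4611065e+08 = 1.7963065e+08 Pa. 1 hPa = 100 Pa, so 1.7963065e+08 Pa = 1.7963065e+08 / 100 = 1796306.5 hPa ≈ 1.796e+06 hPa (4 s.f.). Final answer: 1.796e+06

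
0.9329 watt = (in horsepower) 0.9329 watt = 0.9329 W. 1 horsepower = 745.69987 W, so 0.9329 W = 0.9329 / 745.69987 = 0.0012510395 horsepower ≈ 0.001251 horsepower (4 s.f.). Final answer: 0.001251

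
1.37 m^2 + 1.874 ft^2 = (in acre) 0.0003816. Check: 1.37 m^2 is already in m^2. 1 ft^2 = 0.09290304 m^2, so 1.874 ft^2 = 1.874 * 0.09290304 = 0.1741003 m^2. Sum: 1.37 + 0.1741003 = 1.5441003 m^2. 1 acre = 4046.8564 m^2, so 1.5441003 m^2 = 1.5441003 / 4046.8564 = 0.00038155549 acre ≈ 0.0003816 acre (4 s.f.).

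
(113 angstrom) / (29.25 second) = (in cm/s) 1 angstrom = 1e-10 m, so 113 angstrom = 113 * 1e-10 = 1.13e-08 m. 29.25 second = 29.25 s. Combine: 1.13e-08 m / 29.25 s = 3.8632479e-10 m/s. 1 cm/s = 0.01 m/s, so 3.8632479e-10 m/s = 3.8632479e-10 / 0.01 = 3.8632479e-08 cm/s ≈ 3.863e-08 cm/s (4 s.f.). Final answer: 3.863e-08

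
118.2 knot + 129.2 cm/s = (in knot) 120.7. Check: 1 knot = 0.51444444 m/s, so 118.2 knot = 118.2 * 0.51444444 = 60.807333 m/s. 1 cm/s = 0.01 m/s, so 129.2 cm/s = 129.2 * 0.01 = 1.292 m/s. Sum: 60.807333 + 1.292 = 62.099333 m/s. 1 knot = 0.51444444 m/s, so 62.099333 m/s = 62.099333 / 0.51444444 = 120.71145 knot ≈ 120.7 knot (4 s.f.).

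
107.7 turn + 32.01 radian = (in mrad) 1 turn = 6.2831853 rad, so 107.7 turn = 107.7 * 6.2831853 = 676.69906 rad. 32.01 radian = 32.01 rad. Sum: 676.69906 + 32.01 = 708.70906 rad. 1 mrad = 0.001 rad, so 708.70906 rad = 708.70906 / 0.001 = 708709.06 mrad ≈ 7.087e+05 mrad (4 s.f.). Final answer: 7.087e+05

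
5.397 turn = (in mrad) 3.391e+04. Check: 1 turn = 6.2831853 rad, so 5.397 turn = 5.397 * 6.2831853 = 33.910351 rad. 1 mrad = 0.001 rad, so 33.910351 rad = 33.910351 / 0.001 = 33910.351 mrad ≈ 3.391e+04 mrad (4 s.f.).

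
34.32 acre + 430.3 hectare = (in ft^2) 4.781e+07. Check: 1 acre = 4046.8564 m^2, so 34.32 acre = 34.32 * 4046.8564 = 138888.11 m^2. 1 hectare = 10000 m^2, so 430.3 hectare = 430.3 * 10000 = 4303000 m^2. Sum: 138888.11 + 4303000 = 4441888.1 m^2. 1 ft^2 = 0.09290304 m^2, so 4441888.1 m^2 = 4441888.1 / 0.09290304 = 47812086 ft^2 ≈ 4.781e+07 ft^2 (4 s.f.).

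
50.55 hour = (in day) 1 hour = 3600 s, so 50.55 hour = 50.55 * 3600 = 181980 s. 1 day = 86400 s, so 181980 s = 181980 / 86400 = 2.10625 day ≈ 2.106 day (4 s.f.). Final answer: 2.106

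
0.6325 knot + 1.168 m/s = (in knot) 1 knot = 0.51444444 m/s, so 0.6325 knot = 0.6325 * 0.51444444 = 0.32538611 m/s. 1.168 m/s is already in m/s. Sum: 0.32538611 + 1.168 = 1.4933861 m/s. 1 knot = 0.51444444 m/s, so 1.4933861 m/s = 1.4933861 / 0.51444444 = 2.9029104 knot ≈ 2.903 knot (4 s.f.). Final answer: 2.903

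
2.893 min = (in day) 0.002009. Check: 1 min = 60 s, so 2.893 min = 2.893 * 60 = 173.58 s. 1 day = 86400 s, so 173.58 s = 173.58 / 86400 = 0.0020090278 day ≈ 0.002009 day (4 s.f.).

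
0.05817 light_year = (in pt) 1.56e+18. Check: 1 light_year = 9.4607305e+15 m, so 0.05817 light_year = 0.05817 * 9.4607305e+15 = 5.5033069e+14 m. 1 pt = 0.00035277778 m, so 5.5033069e+14 m = 5.5033069e+14 / 0.00035277778 = 1.5599925e+18 pt ≈ 1.56e+18 pt (4 s.f.).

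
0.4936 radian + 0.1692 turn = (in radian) 0.4936 radian = 0.4936 rad. 1 turn = 6.2831853 rad, so 0.1692 turn = 0.1692 * 6.2831853 = 1.063115 rad. Sum: 0.4936 + 1.063115 = 1.556715 rad. 1.556715 rad = 1.556715 radian ≈ 1.557 radian (4 s.f.). Final answer: 1.557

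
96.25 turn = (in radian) 604.8. Check: 1 turn = 6.2831853 rad, so 96.25 turn = 96.25 * 6.2831853 = 604.75659 rad. 604.75659 rad = 604.75659 radian ≈ 604.8 radian (4 s.f.).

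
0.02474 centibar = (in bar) 0.0002474. Check: 1 centibar = 1000 Pa, so 0.02474 centibar = 0.02474 * 1000 = 24.74 Pa. 1 bar = 100000 Pa, so 24.74 Pa = 24.74 / 100000 = 0.0002474 bar.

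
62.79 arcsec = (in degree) 0.01744. Check: 1 arcsec = 4.8481368e-06 rad, so 62.79 arcsec = 62.79 * 4.8481368e-06 = 0.00030441451 rad. 1 degree = 0.017453293 rad, so 0.00030441451 rad = 0.00030441451 / 0.017453293 = 0.017441667 degree ≈ 0.01744 degree (4 s.f.).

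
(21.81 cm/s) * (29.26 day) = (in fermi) 1 cm/s = 0.01 m/s, so 21.81 cm/s = 21.81 * 0.01 = 0.2181 m/s. 1 day = 86400 s, so 29.26 day = 29.26 * 86400 = 2528064 s. Combine: 0.2181 m/s * 2528064 s = 551370.76 m. 1 fermi = 1e-15 m, so 551370.76 m = 551370.76 / 1e-15 = 5.5137076e+20 fermi ≈ 5.514e+20 fermi (4 s.f.). Final answer: 5.514e+20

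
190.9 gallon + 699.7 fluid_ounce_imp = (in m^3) 0.7425. Check: 1 gallon = 0.0037854118 m^3, so 190.9 gallon = 190.9 * 0.0037854118 = 0.72263511 m^3. 1 fluid_ounce_imp = 2.8413063e-05 m^3, so 699.7 fluid_ounce_imp = 699.7 * 2.8413063e-05 = 0.01988062 m^3. Sum: 0.72263511 + 0.01988062 = 0.74251573 m^3. Result: 0.74251573 m^3 ≈ 0.7425 m^3 (4 s.f.).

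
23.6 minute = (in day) 1 minute = 60 s, so 23.6 minute = 23.6 * 60 = 1416 s. 1 day = 86400 s, so 1416 s = 1416 / 86400 = 0.016388889 day ≈ 0.01639 day (4 s.f.). Final answer: 0.01639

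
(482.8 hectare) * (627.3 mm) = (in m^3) 1 hectare = 10000 m^2, so 482.8 hectare = 482.8 * 10000 = 4828000 m^2. 1 mm = 0.001 m, so 627.3 mm = 627.3 * 0.001 = 0.6273 m. Combine: 4828000 m^2 * 0.6273 m = 3028604.4 m^3. Result: 3028604.4 m^3 ≈ 3.029e+06 m^3 (4 s.f.). Final answer: 3.029e+06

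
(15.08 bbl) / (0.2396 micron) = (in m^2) 1.001e+07. Check: 1 bbl = 0.15898729 m^3, so 15.08 bbl = 15.08 * 0.15898729 = 2.3975284 m^3. 1 micron = 1e-06 m, so 0.2396 micron = 0.2396 * 1e-06 = 2.396e-07 m. Combine: 2.3975284 m^3 / 2.396e-07 m = 10006379 m^2. Result: 10006379 m^2 ≈ 1.001e+07 m^2 (4 s.f.).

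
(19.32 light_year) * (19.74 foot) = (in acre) 2.718e+14. Check: 1 light_year = 9.4607305e+15 m, so 19.32 light_year = 19.32 * 9.4607305e+15 = 1.8278131e+17 m. 1 foot = 0.3048 m, so 19.74 foot = 19.74 * 0.3048 = 6.016752 m. Combine: 1.8278131e+17 m * 6.016752 m = 1.0997498e+18 m^2. 1 acre = 4046.8564 m^2, so 1.0997498e+18 m^2 = 1.0997498e+18 / 4046.8564 = 2.717541e+14 acre ≈ 2.718e+14 acre (4 s.f.).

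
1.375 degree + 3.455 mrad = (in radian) 1 degree = 0.017453293 rad, so 1.375 degree = 1.375 * 0.017453293 = 0.023998277 rad. 1 mrad = 0.001 rad, so 3.455 mrad = 3.455 * 0.001 = 0.003455 rad. Sum: 0.023998277 + 0.003455 = 0.027453277 rad. 0.027453277 rad = 0.027453277 radian ≈ 0.02745 radian (4 s.f.). Final answer: 0.02745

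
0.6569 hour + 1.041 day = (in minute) 1 hour = 3600 s, so 0.6569 hour = 0.6569 * 3600 = 2364.84 s. 1 day = 86400 s, so 1.041 day = 1.041 * 86400 = 89942.4 s. Sum: 2364.84 + 89942.4 = 92307.24 s. 1 minute = 60 s, so 92307.24 s = 92307.24 / 60 = 1538.454 minute ≈ 1538 minute (4 s.f.). Final answer: 1538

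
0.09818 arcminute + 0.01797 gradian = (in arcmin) 1 arcminute = 0.00029088821 rad, so 0.09818 arcminute = 0.09818 * 0.00029088821 = 2.8559404e-05 rad. 1 gradian = 0.015707963 rad, so 0.01797 gradian = 0.01797 * 0.015707963 = 0.0002822721 rad. Sum: 2.8559404e-05 + 0.0002822721 = 0.0003108315 rad. 1 arcmin = 0.00029088821 rad, so 0.0003108315 rad = 0.0003108315 / 0.00029088821 = 1.06856 arcmin ≈ 1.069 arcmin (4 s.f.). Final answer: 1.069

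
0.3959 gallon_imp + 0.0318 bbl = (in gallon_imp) 1 gallon_imp = 0.00454609 m^3, so 0.3959 gallon_imp = 0.3959 * 0.00454609 = 0.001799797 m^3. 1 bbl = 0.15898729 m^3, so 0.0318 bbl = 0.0318 * 0.15898729 = 0.005055796 m^3. Sum: 0.001799797 + 0.005055796 = 0.006855593 m^3. 1 gallon_imp = 0.00454609 m^3, so 0.006855593 m^3 = 0.006855593 / 0.00454609 = 1.5080196 gallon_imp ≈ 1.508 gallon_imp (4 s.f.). Final answer: 1.508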